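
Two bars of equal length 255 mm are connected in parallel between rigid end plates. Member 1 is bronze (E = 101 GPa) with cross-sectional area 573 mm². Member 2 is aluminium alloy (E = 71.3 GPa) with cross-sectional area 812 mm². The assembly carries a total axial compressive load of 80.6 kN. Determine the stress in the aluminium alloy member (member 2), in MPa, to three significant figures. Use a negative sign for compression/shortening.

Equal strain + equilibrium ⇒ each member carries load in proportion to AE: A₁E₁ = 57870000 N, A₂E₂ = 57900000 N, ΣAE = 115800000 N.
σ₂ = P·E₂/ΣAE = -80600·71300/115800000 = -49.64 MPa.

-49.6 MPa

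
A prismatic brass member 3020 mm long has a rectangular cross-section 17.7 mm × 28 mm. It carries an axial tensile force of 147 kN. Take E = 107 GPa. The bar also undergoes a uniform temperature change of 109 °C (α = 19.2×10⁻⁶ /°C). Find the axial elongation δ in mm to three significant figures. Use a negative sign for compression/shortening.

14.7 mm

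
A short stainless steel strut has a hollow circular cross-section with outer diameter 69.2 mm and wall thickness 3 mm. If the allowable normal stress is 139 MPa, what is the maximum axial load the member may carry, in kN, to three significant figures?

A = 623.9 mm².
P_max = σ_allow · A = 139 · 623.9 = 86720 N = 86.72 kN.

86.7 kN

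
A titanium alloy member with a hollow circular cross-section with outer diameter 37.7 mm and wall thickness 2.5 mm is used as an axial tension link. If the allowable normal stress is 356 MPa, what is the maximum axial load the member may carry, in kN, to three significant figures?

A = 276.5 mm².
P_max = σ_allow · A = 356 · 276.5 = 98420 N = 98.42 kN.

98.4 kN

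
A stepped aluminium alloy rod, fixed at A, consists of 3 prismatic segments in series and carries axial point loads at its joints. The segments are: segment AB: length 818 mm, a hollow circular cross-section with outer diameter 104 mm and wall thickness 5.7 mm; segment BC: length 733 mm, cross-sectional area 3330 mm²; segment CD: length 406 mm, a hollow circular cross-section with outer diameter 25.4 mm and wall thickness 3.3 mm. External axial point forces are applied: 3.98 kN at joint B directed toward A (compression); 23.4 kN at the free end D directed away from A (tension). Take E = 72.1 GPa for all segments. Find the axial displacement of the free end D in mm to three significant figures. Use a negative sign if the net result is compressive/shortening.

Internal axial forces (sectioning from the free end, tension +): N_CD = 23.4 kN, N_BC = 23.4 kN, N_AB = 19.42 kN.
A_AB = 1760 mm².
A_CD = 229.1 mm².
δ_AB = 19420·818/(1760·72100) = 0.1252 mm
δ_BC = 23400·733/(3330·72100) = 0.07144 mm
δ_CD = 23400·406/(229.1·72100) = 0.5751 mm
δ = Σδ_i = 0.7717 mm.

0.772 mm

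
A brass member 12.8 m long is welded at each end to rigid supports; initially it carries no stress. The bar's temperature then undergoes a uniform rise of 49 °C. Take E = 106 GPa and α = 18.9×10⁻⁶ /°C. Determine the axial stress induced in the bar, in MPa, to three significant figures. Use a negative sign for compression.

Free thermal expansion αLΔT = 18.9e-6 · 12800 · 49 = 11.85 mm.
The walls impose strain ε = −(11.85)/12800 = -9.2610e-04; σ = Eε = 106000 · -9.2610e-04 = -98.17 MPa.

-98.2 MPa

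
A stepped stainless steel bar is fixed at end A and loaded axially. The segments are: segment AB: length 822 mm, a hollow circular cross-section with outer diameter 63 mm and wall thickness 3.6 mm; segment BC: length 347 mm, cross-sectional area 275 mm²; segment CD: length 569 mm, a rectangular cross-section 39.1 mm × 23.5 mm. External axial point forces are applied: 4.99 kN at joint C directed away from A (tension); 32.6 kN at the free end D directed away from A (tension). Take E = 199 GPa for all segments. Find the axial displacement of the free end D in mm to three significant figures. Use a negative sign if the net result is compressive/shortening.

Internal axial forces (sectioning from the free end, tension +): N_CD = 32.6 kN, N_BC = 37.59 kN, N_AB = 37.59 kN.
A_AB = 671.8 mm².
A_CD = 918.9 mm².
δ_AB = 37590·822/(671.8·199000) = 0.2311 mm
δ_BC = 37590·347/(275·199000) = 0.2384 mm
δ_CD = 32600·569/(918.9·199000) = 0.1014 mm
δ = Σδ_i = 0.5709 mm.

0.571 mm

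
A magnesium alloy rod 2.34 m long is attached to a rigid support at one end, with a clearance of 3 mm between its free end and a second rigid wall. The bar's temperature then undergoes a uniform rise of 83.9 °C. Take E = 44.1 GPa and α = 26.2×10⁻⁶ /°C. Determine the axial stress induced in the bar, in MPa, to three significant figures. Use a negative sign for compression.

-40.4 MPa

Free thermal expansion αLΔT = 26.2e-6 · 2340 · 83.9 = 5.144 mm.
The walls engage after the gap closes; constrained expansion = 5.144 − 3 = 2.144 mm.
The walls impose strain ε = −(2.144)/2340 = -9.1613e-04; σ = Eε = 44100 · -9.1613e-04 = -40.4 MPa.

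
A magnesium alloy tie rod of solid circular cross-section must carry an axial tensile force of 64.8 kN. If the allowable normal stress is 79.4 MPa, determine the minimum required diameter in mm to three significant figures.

32.2 mm

Required area A ≥ P/σ_allow = 64800/79.4 = 816.1 mm².
For a solid circular section, d ≥ √(4A/π) = 32.24 mm.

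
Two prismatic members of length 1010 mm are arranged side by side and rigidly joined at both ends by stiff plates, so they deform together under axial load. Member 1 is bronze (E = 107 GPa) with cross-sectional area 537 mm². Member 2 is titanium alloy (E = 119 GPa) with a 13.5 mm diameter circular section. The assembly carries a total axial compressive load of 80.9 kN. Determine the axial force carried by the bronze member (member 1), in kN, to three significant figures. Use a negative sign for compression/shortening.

A_2 = 143.1 mm².
Equal strain + equilibrium ⇒ each member carries load in proportion to AE: A₁E₁ = 57460000 N, A₂E₂ = 17030000 N, ΣAE = 74490000 N.
F₁ = P·A₁E₁/ΣAE = -80900·57460000/74490000 = -62400 N.

-62.4 kN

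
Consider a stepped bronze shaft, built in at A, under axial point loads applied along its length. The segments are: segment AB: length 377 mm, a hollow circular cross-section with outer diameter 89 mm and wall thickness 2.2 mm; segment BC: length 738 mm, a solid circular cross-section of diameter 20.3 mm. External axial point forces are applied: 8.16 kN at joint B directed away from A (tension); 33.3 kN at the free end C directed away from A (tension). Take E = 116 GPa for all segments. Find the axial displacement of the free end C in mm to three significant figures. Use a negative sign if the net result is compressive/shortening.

0.879 mm

Internal axial forces (sectioning from the free end, tension +): N_BC = 33.3 kN, N_AB = 41.46 kN.
A_AB = 599.9 mm².
A_BC = 323.7 mm².
δ_AB = 41460·377/(599.9·116000) = 0.2246 mm
δ_BC = 33300·738/(323.7·116000) = 0.6546 mm
δ = Σδ_i = 0.8792 mm.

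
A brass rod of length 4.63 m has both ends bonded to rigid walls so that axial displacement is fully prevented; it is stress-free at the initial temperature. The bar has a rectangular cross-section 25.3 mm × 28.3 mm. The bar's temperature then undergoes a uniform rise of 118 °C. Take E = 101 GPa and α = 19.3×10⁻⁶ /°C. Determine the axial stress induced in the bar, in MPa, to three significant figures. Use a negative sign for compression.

-230 MPa

Free thermal expansion αLΔT = 19.3e-6 · 4630 · 118 = 10.54 mm.
The walls impose strain ε = −(10.54)/4630 = -2.2774e-03; σ = Eε = 101000 · -2.2774e-03 = -230 MPa.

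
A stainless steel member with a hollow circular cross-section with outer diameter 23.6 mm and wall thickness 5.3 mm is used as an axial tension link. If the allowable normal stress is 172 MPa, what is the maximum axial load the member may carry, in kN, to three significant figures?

A = 304.7 mm².
P_max = σ_allow · A = 172 · 304.7 = 52410 N = 52.41 kN.

52.4 kN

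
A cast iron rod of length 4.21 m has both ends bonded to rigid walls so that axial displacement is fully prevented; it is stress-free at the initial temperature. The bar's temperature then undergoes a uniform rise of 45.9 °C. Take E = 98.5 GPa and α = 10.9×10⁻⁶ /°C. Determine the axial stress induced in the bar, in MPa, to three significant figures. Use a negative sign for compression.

-49.3 MPa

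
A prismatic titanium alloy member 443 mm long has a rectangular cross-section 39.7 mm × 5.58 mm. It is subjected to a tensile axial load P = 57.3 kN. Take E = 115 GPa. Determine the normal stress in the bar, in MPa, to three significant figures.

A = 221.5 mm².
σ = N/A = 57300/221.5 = 258.7 MPa.

259 MPa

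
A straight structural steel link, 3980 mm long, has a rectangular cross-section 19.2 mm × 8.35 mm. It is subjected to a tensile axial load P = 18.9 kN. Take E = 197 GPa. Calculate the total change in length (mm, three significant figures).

2.38 mm

A = 160.3 mm².
δ_mech = NL/(AE) = 18900·3980/(160.3·197000) = 2.382 mm.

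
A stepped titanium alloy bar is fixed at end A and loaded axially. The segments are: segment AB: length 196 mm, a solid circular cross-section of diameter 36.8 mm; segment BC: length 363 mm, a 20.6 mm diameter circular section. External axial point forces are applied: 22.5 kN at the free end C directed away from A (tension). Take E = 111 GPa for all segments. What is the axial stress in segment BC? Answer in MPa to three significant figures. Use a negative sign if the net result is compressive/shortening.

67.5 MPa

Internal axial forces (sectioning from the free end, tension +): N_BC = 22.5 kN, N_AB = 22.5 kN.
A_BC = 333.3 mm².
σ_BC = N_BC/A_BC = 22500/333.3 = 67.51 MPa.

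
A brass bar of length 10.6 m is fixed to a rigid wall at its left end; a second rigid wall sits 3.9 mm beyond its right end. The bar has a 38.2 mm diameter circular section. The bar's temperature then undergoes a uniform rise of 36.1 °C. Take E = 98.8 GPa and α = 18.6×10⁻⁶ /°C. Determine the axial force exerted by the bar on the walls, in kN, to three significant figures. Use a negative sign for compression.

-34.4 kN

Free thermal expansion αLΔT = 18.6e-6 · 10600 · 36.1 = 7.117 mm.
The walls engage after the gap closes; constrained expansion = 7.117 − 3.9 = 3.217 mm.
The walls impose strain ε = −(3.217)/10600 = -3.0354e-04; σ = Eε = 98800 · -3.0354e-04 = -29.99 MPa.
Wall reaction R = σ·A = -29.99·1146 = -34370 N = -34.37 kN.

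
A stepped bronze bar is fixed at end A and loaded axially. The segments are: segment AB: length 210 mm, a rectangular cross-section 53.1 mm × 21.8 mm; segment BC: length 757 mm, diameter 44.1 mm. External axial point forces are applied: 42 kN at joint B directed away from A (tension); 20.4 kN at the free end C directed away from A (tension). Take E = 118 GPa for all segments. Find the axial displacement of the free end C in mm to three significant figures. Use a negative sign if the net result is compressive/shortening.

Internal axial forces (sectioning from the free end, tension +): N_BC = 20.4 kN, N_AB = 62.4 kN.
A_AB = 1158 mm².
A_BC = 1527 mm².
δ_AB = 62400·210/(1158·118000) = 0.09593 mm
δ_BC = 20400·757/(1527·118000) = 0.08568 mm
δ = Σδ_i = 0.1816 mm.

0.182 mm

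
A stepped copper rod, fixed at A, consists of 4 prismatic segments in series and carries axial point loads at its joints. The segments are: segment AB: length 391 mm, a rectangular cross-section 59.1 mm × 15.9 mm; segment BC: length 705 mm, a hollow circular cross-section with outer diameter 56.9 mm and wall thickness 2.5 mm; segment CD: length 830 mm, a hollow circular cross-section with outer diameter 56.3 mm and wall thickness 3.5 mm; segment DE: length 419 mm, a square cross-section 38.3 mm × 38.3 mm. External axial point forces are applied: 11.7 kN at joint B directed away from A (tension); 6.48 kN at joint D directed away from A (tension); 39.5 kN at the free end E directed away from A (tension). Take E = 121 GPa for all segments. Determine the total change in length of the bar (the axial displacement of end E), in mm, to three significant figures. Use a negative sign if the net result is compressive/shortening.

Internal axial forces (sectioning from the free end, tension +): N_DE = 39.5 kN, N_CD = 45.98 kN, N_BC = 45.98 kN, N_AB = 57.68 kN.
A_AB = 939.7 mm².
A_BC = 427.3 mm².
A_CD = 580.6 mm².
A_DE = 1467 mm².
δ_AB = 57680·391/(939.7·121000) = 0.1983 mm
δ_BC = 45980·705/(427.3·121000) = 0.627 mm
δ_CD = 45980·830/(580.6·121000) = 0.5433 mm
δ_DE = 39500·419/(1467·121000) = 0.09325 mm
δ = Σδ_i = 1.462 mm.

1.46 mm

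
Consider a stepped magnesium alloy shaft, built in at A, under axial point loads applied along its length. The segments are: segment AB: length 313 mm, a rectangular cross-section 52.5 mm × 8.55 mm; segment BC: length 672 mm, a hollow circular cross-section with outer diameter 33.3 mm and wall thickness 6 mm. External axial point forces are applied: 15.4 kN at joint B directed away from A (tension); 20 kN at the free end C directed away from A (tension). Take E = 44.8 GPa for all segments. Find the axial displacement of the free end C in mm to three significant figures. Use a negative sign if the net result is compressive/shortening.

Internal axial forces (sectioning from the free end, tension +): N_BC = 20 kN, N_AB = 35.4 kN.
A_AB = 448.9 mm².
A_BC = 514.6 mm².
δ_AB = 35400·313/(448.9·44800) = 0.551 mm
δ_BC = 20000·672/(514.6·44800) = 0.583 mm
δ = Σδ_i = 1.134 mm.

1.13 mm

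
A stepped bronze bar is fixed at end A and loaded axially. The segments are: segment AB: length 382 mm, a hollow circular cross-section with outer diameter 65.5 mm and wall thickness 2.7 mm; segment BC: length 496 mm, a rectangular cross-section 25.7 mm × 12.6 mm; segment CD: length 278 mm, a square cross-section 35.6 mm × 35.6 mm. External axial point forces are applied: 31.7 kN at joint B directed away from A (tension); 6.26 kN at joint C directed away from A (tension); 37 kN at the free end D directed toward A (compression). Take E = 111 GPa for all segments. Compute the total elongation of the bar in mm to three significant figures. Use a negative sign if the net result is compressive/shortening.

-0.491 mm

Internal axial forces (sectioning from the free end, tension +): N_CD = -37 kN, N_BC = -30.74 kN, N_AB = 0.96 kN.
A_AB = 532.7 mm².
A_BC = 323.8 mm².
A_CD = 1267 mm².
δ_AB = 960·382/(532.7·111000) = 0.006202 mm
δ_BC = -30740·496/(323.8·111000) = -0.4242 mm
δ_CD = -37000·278/(1267·111000) = -0.07312 mm
δ = Σδ_i = -0.4911 mm.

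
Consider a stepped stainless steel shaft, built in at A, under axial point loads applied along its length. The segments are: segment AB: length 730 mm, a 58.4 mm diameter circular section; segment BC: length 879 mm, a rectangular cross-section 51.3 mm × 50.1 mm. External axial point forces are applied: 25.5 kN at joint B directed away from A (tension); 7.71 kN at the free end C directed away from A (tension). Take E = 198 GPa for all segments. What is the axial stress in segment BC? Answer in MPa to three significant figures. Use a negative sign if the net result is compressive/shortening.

3.00 MPa

Internal axial forces (sectioning from the free end, tension +): N_BC = 7.71 kN, N_AB = 33.21 kN.
A_BC = 2570 mm².
σ_BC = N_BC/A_BC = 7710/2570 = 3 MPa.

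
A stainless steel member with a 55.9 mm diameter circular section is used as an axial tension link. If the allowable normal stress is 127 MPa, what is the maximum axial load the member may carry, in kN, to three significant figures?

312 kN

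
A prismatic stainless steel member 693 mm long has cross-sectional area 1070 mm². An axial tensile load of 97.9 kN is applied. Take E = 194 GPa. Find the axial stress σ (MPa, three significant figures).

91.5 MPa

σ = N/A = 97900/1070 = 91.5 MPa.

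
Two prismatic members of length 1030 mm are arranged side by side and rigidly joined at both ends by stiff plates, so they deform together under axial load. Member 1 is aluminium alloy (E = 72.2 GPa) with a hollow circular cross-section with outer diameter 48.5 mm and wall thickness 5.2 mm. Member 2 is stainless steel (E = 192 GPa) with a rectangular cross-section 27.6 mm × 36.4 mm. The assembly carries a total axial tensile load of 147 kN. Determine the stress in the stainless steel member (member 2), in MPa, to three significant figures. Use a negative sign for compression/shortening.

116 MPa

A_1 = 707.4 mm².
A_2 = 1005 mm².
Equal strain + equilibrium ⇒ each member carries load in proportion to AE: A₁E₁ = 51070000 N, A₂E₂ = 192900000 N, ΣAE = 244000000 N.
σ₂ = P·E₂/ΣAE = 147000·192000/244000000 = 115.7 MPa.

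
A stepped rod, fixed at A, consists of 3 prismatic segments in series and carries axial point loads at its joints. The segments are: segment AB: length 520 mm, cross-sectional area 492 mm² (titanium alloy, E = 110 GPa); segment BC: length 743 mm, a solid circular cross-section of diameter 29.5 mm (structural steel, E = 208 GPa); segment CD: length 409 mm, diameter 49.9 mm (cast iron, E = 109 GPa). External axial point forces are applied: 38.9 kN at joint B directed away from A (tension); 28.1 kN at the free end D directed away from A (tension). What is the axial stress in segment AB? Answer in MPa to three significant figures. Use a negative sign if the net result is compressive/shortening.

Internal axial forces (sectioning from the free end, tension +): N_CD = 28.1 kN, N_BC = 28.1 kN, N_AB = 67 kN.
σ_AB = N_AB/A_AB = 67000/492 = 136.2 MPa.

136 MPa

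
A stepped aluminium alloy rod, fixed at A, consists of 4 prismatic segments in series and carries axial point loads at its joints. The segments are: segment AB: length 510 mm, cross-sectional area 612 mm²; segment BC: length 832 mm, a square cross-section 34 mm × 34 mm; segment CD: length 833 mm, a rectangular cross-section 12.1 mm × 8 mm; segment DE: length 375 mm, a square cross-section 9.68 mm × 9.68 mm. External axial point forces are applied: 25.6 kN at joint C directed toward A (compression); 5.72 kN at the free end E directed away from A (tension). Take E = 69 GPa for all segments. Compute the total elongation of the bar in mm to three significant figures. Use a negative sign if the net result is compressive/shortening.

Internal axial forces (sectioning from the free end, tension +): N_DE = 5.72 kN, N_CD = 5.72 kN, N_BC = -19.88 kN, N_AB = -19.88 kN.
A_BC = 1156 mm².
A_CD = 96.8 mm².
A_DE = 93.7 mm².
δ_AB = -19880·510/(612·69000) = -0.2401 mm
δ_BC = -19880·832/(1156·69000) = -0.2074 mm
δ_CD = 5720·833/(96.8·69000) = 0.7134 mm
δ_DE = 5720·375/(93.7·69000) = 0.3318 mm
δ = Σδ_i = 0.5977 mm.

0.598 mm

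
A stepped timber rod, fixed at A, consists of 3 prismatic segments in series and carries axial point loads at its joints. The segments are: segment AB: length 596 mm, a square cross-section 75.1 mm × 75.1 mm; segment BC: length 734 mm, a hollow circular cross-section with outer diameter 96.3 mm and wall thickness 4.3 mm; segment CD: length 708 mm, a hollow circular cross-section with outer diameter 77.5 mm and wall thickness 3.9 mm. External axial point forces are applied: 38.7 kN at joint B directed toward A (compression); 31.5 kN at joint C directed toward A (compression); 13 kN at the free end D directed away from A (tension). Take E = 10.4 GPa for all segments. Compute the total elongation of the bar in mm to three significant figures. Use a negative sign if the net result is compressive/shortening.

Internal axial forces (sectioning from the free end, tension +): N_CD = 13 kN, N_BC = -18.5 kN, N_AB = -57.2 kN.
A_AB = 5640 mm².
A_BC = 1243 mm².
A_CD = 901.8 mm².
δ_AB = -57200·596/(5640·10400) = -0.5812 mm
δ_BC = -18500·734/(1243·10400) = -1.051 mm
δ_CD = 13000·708/(901.8·10400) = 0.9814 mm
δ = Σδ_i = -0.6504 mm.

-0.650 mm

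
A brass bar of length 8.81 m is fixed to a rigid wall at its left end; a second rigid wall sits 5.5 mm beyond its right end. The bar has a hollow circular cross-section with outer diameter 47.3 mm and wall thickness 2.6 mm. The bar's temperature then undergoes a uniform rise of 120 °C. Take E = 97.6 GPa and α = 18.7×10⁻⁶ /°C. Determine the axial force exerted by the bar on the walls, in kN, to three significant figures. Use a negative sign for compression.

-57.7 kN

Free thermal expansion αLΔT = 18.7e-6 · 8810 · 120 = 19.77 mm.
The walls engage after the gap closes; constrained expansion = 19.77 − 5.5 = 14.27 mm.
The walls impose strain ε = −(14.27)/8810 = -1.6197e-03; σ = Eε = 97600 · -1.6197e-03 = -158.1 MPa.
Wall reaction R = σ·A = -158.1·365.1 = -57720 N = -57.72 kN.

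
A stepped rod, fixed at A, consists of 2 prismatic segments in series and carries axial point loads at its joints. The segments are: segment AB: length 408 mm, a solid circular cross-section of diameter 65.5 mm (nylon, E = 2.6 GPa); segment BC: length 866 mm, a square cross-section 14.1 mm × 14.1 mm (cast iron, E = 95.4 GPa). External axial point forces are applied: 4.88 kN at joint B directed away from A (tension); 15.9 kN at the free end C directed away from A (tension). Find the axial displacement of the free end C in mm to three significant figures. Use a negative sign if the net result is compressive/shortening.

1.69 mm

Internal axial forces (sectioning from the free end, tension +): N_BC = 15.9 kN, N_AB = 20.78 kN.
A_AB = 3370 mm².
A_BC = 198.8 mm².
δ_AB = 20780·408/(3370·2600) = 0.9677 mm
δ_BC = 15900·866/(198.8·95400) = 0.726 mm
δ = Σδ_i = 1.694 mm.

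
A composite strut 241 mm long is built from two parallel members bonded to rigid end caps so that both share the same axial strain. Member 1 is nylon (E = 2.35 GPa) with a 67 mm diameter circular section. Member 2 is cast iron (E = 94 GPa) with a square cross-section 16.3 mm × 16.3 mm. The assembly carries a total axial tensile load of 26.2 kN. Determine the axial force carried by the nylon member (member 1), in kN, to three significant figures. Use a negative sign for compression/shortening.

A_1 = 3526 mm².
A_2 = 265.7 mm².
Equal strain + equilibrium ⇒ each member carries load in proportion to AE: A₁E₁ = 8285000 N, A₂E₂ = 24970000 N, ΣAE = 33260000 N.
F₁ = P·A₁E₁/ΣAE = 26200·8285000/33260000 = 6527 N.

6.53 kN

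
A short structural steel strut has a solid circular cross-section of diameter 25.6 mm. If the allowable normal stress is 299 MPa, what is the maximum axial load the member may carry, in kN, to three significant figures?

154 kN

A = 514.7 mm².
P_max = σ_allow · A = 299 · 514.7 = 153900 N = 153.9 kN.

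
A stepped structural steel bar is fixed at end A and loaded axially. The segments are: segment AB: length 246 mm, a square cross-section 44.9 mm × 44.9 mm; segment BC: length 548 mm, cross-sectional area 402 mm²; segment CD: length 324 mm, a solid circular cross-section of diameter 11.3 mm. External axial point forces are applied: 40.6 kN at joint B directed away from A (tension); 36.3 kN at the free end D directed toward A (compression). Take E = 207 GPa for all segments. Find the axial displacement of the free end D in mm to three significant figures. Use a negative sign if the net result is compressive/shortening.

Internal axial forces (sectioning from the free end, tension +): N_CD = -36.3 kN, N_BC = -36.3 kN, N_AB = 4.3 kN.
A_AB = 2016 mm².
A_CD = 100.3 mm².
δ_AB = 4300·246/(2016·207000) = 0.002535 mm
δ_BC = -36300·548/(402·207000) = -0.2391 mm
δ_CD = -36300·324/(100.3·207000) = -0.5665 mm
δ = Σδ_i = -0.8031 mm.

-0.803 mm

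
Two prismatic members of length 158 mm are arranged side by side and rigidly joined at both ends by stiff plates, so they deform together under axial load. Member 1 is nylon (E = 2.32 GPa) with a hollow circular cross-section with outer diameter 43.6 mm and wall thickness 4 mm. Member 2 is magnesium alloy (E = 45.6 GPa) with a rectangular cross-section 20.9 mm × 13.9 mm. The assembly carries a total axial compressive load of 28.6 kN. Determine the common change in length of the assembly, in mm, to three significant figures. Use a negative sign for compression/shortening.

A_1 = 497.6 mm².
A_2 = 290.5 mm².
Equal strain + equilibrium ⇒ each member carries load in proportion to AE: A₁E₁ = 1154000 N, A₂E₂ = 13250000 N, ΣAE = 14400000 N.
δ = PL/ΣAE = -28600·158/14400000 = -0.3138 mm.

-0.314 mm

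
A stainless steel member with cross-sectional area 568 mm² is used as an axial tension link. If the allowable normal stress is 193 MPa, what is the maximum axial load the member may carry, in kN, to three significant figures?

P_max = σ_allow · A = 193 · 568 = 109600 N = 109.6 kN.

110 kN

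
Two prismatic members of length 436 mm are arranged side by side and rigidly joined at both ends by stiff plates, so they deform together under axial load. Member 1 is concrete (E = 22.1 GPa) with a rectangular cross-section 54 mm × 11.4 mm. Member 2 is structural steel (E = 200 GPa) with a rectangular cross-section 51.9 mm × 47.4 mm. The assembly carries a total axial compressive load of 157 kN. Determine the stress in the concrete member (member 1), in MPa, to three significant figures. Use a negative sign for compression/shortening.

A_1 = 615.6 mm².
A_2 = 2460 mm².
Equal strain + equilibrium ⇒ each member carries load in proportion to AE: A₁E₁ = 13600000 N, A₂E₂ = 492000000 N, ΣAE = 505600000 N.
σ₁ = P·E₁/ΣAE = -157000·22100/505600000 = -6.862 MPa.

-6.86 MPa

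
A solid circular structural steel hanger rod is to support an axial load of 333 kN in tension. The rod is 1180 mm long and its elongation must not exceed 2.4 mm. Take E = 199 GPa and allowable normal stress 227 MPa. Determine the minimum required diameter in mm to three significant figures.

Required area A ≥ P/σ_allow = 333000/227 = 1467 mm².
For a solid circular section, d ≥ √(4A/π) = 43.22 mm.
Elongation limit: A ≥ PL/(Eδ_allow) = 333000·1180/(199000·2.4) = 822.7 mm² ⇒ d ≥ 32.37 mm.
The stress limit governs.

43.2 mm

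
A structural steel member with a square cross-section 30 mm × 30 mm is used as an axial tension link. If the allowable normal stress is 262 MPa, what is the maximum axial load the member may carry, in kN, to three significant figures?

A = 900 mm².
P_max = σ_allow · A = 262 · 900 = 235800 N = 235.8 kN.

236 kN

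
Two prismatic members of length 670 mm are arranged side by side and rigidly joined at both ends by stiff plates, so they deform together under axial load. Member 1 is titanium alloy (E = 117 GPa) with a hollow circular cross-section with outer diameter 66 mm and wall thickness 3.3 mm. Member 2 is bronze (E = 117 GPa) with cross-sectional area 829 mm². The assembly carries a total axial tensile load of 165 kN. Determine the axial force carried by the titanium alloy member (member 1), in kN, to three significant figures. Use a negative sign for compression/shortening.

A_1 = 650 mm².
Equal strain + equilibrium ⇒ each member carries load in proportion to AE: A₁E₁ = 76050000 N, A₂E₂ = 96990000 N, ΣAE = 173000000 N.
F₁ = P·A₁E₁/ΣAE = 165000·76050000/173000000 = 72520 N.

72.5 kN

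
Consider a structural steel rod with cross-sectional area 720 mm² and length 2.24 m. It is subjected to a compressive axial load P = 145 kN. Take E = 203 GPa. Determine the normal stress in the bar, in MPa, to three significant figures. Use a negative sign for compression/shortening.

σ = N/A = -145000/720 = -201.4 MPa.

-201 MPa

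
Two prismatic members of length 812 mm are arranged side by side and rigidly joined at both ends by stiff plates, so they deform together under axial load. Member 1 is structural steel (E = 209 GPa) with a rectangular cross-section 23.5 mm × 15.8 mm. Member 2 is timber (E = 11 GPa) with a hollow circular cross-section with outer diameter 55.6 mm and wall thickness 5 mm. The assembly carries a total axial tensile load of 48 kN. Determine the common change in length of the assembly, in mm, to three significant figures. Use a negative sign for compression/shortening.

A_1 = 371.3 mm².
A_2 = 794.8 mm².
Equal strain + equilibrium ⇒ each member carries load in proportion to AE: A₁E₁ = 77600000 N, A₂E₂ = 8743000 N, ΣAE = 86340000 N.
δ = PL/ΣAE = 48000·812/86340000 = 0.4514 mm.

0.451 mm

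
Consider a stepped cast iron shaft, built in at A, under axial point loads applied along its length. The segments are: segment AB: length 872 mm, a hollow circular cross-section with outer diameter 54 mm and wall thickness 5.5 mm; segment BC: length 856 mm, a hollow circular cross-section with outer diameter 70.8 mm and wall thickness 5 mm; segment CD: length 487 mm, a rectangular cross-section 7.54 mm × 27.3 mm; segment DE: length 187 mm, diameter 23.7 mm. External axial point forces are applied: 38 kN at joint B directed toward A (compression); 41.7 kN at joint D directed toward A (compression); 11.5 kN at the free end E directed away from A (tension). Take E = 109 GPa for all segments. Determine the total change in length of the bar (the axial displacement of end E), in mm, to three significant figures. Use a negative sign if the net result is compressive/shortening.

Internal axial forces (sectioning from the free end, tension +): N_DE = 11.5 kN, N_CD = -30.2 kN, N_BC = -30.2 kN, N_AB = -68.2 kN.
A_AB = 838 mm².
A_BC = 1034 mm².
A_CD = 205.8 mm².
A_DE = 441.2 mm².
δ_AB = -68200·872/(838·109000) = -0.6511 mm
δ_BC = -30200·856/(1034·109000) = -0.2295 mm
δ_CD = -30200·487/(205.8·109000) = -0.6555 mm
δ_DE = 11500·187/(441.2·109000) = 0.04472 mm
δ = Σδ_i = -1.491 mm.

-1.49 mm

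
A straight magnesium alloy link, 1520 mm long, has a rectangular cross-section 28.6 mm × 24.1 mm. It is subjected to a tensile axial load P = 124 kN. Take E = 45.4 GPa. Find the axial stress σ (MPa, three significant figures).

180 MPa

A = 689.3 mm².
σ = N/A = 124000/689.3 = 179.9 MPa.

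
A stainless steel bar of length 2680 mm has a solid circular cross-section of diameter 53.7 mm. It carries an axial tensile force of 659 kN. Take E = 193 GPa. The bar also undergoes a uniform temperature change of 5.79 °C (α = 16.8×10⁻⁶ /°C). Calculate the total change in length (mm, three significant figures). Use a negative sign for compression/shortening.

4.30 mm

A = 2265 mm².
δ_mech = NL/(AE) = 659000·2680/(2265·193000) = 4.04 mm.
δ_thermal = αLΔT = 16.8e-6·2680·5.79 = 0.2607 mm.
δ = δ_mech + δ_thermal = 4.301 mm.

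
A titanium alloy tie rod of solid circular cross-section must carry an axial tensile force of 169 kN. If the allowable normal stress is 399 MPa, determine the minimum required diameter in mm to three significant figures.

Required area A ≥ P/σ_allow = 169000/399 = 423.6 mm².
For a solid circular section, d ≥ √(4A/π) = 23.22 mm.

23.2 mm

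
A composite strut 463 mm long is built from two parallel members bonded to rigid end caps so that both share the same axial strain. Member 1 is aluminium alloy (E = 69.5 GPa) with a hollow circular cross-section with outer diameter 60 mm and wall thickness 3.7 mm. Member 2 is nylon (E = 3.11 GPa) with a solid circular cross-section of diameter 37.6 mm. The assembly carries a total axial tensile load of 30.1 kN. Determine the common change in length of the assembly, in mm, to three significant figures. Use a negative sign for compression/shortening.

0.285 mm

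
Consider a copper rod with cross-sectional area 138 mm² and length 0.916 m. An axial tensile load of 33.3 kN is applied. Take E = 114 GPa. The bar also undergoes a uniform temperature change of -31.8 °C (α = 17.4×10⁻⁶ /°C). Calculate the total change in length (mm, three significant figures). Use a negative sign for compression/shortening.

δ_mech = NL/(AE) = 33300·916/(138·114000) = 1.939 mm.
δ_thermal = αLΔT = 17.4e-6·916·-31.8 = -0.5068 mm.
δ = δ_mech + δ_thermal = 1.432 mm.

1.43 mm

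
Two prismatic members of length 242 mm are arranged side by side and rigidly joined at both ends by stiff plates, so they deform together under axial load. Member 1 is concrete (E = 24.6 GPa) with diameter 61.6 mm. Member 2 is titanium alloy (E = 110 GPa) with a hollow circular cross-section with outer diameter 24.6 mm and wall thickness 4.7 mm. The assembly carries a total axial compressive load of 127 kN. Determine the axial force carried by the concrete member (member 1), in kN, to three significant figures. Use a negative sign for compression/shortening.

A_1 = 2980 mm².
A_2 = 293.8 mm².
Equal strain + equilibrium ⇒ each member carries load in proportion to AE: A₁E₁ = 73310000 N, A₂E₂ = 32320000 N, ΣAE = 105600000 N.
F₁ = P·A₁E₁/ΣAE = -127000·73310000/105600000 = -88140 N.

-88.1 kN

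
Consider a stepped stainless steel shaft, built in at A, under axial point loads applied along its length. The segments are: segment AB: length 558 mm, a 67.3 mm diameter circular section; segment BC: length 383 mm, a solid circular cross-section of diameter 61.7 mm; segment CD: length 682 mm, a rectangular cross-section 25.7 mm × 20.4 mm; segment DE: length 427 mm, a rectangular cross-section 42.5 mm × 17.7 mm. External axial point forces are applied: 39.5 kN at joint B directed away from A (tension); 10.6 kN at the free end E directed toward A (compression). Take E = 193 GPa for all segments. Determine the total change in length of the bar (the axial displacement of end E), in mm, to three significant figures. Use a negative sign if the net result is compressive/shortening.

-0.0862 mm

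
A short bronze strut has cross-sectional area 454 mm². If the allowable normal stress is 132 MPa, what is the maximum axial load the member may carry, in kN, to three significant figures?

59.9 kN

P_max = σ_allow · A = 132 · 454 = 59930 N = 59.93 kN.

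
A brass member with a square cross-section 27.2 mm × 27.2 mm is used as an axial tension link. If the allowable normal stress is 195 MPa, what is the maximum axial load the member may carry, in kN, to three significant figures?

144 kN

A = 739.8 mm².
P_max = σ_allow · A = 195 · 739.8 = 144300 N = 144.3 kN.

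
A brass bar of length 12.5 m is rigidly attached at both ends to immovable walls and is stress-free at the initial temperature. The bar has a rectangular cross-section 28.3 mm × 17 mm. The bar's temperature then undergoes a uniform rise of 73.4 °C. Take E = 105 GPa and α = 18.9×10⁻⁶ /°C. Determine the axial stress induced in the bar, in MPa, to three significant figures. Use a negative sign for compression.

-146 MPa

Free thermal expansion αLΔT = 18.9e-6 · 12500 · 73.4 = 17.34 mm.
The walls impose strain ε = −(17.34)/12500 = -1.3873e-03; σ = Eε = 105000 · -1.3873e-03 = -145.7 MPa.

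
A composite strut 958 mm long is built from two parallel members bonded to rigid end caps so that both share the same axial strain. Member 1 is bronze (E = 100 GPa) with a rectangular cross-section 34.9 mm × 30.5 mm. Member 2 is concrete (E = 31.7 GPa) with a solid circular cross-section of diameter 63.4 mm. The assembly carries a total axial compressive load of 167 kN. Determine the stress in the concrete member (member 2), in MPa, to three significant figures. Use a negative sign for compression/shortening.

-25.6 MPa

A_1 = 1064 mm².
A_2 = 3157 mm².
Equal strain + equilibrium ⇒ each member carries load in proportion to AE: A₁E₁ = 106400000 N, A₂E₂ = 100100000 N, ΣAE = 206500000 N.
σ₂ = P·E₂/ΣAE = -167000·31700/206500000 = -25.63 MPa.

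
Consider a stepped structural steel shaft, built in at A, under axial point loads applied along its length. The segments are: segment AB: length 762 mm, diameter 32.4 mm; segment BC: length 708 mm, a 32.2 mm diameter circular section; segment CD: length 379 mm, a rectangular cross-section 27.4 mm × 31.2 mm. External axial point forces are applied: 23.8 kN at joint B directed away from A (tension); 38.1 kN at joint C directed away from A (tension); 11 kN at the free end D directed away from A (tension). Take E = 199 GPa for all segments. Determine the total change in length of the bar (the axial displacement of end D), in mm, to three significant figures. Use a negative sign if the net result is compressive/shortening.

Internal axial forces (sectioning from the free end, tension +): N_CD = 11 kN, N_BC = 49.1 kN, N_AB = 72.9 kN.
A_AB = 824.5 mm².
A_BC = 814.3 mm².
A_CD = 854.9 mm².
δ_AB = 72900·762/(824.5·199000) = 0.3386 mm
δ_BC = 49100·708/(814.3·199000) = 0.2145 mm
δ_CD = 11000·379/(854.9·199000) = 0.02451 mm
δ = Σδ_i = 0.5776 mm.

0.578 mm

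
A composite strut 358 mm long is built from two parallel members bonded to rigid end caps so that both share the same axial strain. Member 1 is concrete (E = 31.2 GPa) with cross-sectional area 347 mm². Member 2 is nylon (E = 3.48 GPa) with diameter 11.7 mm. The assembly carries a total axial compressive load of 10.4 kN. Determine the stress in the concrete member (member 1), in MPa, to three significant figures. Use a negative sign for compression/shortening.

-29.0 MPa

A_2 = 107.5 mm².
Equal strain + equilibrium ⇒ each member carries load in proportion to AE: A₁E₁ = 10830000 N, A₂E₂ = 374100 N, ΣAE = 11200000 N.
σ₁ = P·E₁/ΣAE = -10400·31200/11200000 = -28.97 MPa.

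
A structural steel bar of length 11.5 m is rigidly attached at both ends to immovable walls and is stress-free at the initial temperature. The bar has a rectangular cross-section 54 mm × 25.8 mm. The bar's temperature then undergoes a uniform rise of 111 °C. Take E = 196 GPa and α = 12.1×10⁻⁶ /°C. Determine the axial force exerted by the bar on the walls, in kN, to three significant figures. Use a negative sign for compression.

Free thermal expansion αLΔT = 12.1e-6 · 11500 · 111 = 15.45 mm.
The walls impose strain ε = −(15.45)/11500 = -1.3431e-03; σ = Eε = 196000 · -1.3431e-03 = -263.2 MPa.
Wall reaction R = σ·A = -263.2·1393 = -366800 N = -366.8 kN.

-367 kN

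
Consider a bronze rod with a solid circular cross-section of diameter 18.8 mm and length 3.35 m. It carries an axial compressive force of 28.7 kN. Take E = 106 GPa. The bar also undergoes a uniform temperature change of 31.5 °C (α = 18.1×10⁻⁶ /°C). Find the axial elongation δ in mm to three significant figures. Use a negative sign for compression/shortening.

-1.36 mm

A = 277.6 mm².
δ_mech = NL/(AE) = -28700·3350/(277.6·106000) = -3.267 mm.
δ_thermal = αLΔT = 18.1e-6·3350·31.5 = 1.91 mm.
δ = δ_mech + δ_thermal = -1.357 mm.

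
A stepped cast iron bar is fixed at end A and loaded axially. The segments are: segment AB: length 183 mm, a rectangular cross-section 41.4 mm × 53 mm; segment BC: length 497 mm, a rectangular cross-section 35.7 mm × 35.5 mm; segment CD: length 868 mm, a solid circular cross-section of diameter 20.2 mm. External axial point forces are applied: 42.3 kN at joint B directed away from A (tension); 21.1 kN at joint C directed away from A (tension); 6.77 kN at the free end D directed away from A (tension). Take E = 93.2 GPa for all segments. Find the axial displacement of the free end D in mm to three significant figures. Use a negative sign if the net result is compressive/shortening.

Internal axial forces (sectioning from the free end, tension +): N_CD = 6.77 kN, N_BC = 27.87 kN, N_AB = 70.17 kN.
A_AB = 2194 mm².
A_BC = 1267 mm².
A_CD = 320.5 mm².
δ_AB = 70170·183/(2194·93200) = 0.06279 mm
δ_BC = 27870·497/(1267·93200) = 0.1173 mm
δ_CD = 6770·868/(320.5·93200) = 0.1967 mm
δ = Σδ_i = 0.3768 mm.

0.377 mm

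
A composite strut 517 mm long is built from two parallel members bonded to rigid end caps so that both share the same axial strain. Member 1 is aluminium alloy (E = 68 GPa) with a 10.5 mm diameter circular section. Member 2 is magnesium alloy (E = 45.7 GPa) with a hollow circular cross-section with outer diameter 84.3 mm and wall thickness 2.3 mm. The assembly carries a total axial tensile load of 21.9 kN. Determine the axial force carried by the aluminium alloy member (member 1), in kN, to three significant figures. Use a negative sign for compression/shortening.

3.91 kN

A_1 = 86.59 mm².
A_2 = 592.5 mm².
Equal strain + equilibrium ⇒ each member carries load in proportion to AE: A₁E₁ = 5888000 N, A₂E₂ = 27080000 N, ΣAE = 32970000 N.
F₁ = P·A₁E₁/ΣAE = 21900·5888000/32970000 = 3912 N.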